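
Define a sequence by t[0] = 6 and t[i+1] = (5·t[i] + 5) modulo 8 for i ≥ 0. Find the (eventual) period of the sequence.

8

t[0] = 6,  t[1] = 3,  t[2] = 4,  t[3] = 1,  t[4] = 2,  t[5] = 7,  t[6] = 0,  t[7] = 5,  t[8] = 6.
The sequence repeats with period 8.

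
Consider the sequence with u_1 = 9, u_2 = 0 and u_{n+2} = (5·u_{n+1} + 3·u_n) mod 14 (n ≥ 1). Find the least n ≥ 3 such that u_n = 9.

Computing terms: u_1 = 9; u_2 = 0; u_3 = 13; u_4 = 9; u_5 = 0.
The sequence repeats with period 3.
The value 9 next appears (with n ≥ 3) at u_4.

4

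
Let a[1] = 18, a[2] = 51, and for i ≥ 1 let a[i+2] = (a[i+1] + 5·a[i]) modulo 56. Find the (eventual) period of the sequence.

12

Listing terms: a[1] = 18; a[2] = 51; a[3] = 29; a[4] = 4; a[5] = 37; a[6] = 1; a[7] = 18; a[8] = 23; a[9] = 1; a[10] = 4; a[11] = 9; a[12] = 29; a[13] = 18; a[14] = 51.
Since (a[13], a[14]) = (a[1], a[2]) = (18, 51) (two consecutive terms determine the rest), the sequence is periodic with period 12.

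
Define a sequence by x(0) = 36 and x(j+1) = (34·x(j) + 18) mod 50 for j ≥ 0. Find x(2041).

42

We have x(0) = 36; x(1) = 42; x(2) = 46; x(3) = 32; x(4) = 6; x(5) = 22; x(6) = 16; x(7) = 12; x(8) = 26; x(9) = 2; x(10) = 36.
The sequence repeats with period 10.
So x(2041) = x(0 + ((2041-0) mod 10)) = x(1) = 42.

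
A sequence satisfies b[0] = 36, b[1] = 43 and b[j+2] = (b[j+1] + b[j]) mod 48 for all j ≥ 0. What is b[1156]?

We have b[0] = 36, b[1] = 43, b[2] = 31, b[3] = 26, b[4] = 9, b[5] = 35, b[6] = 44, b[7] = 31, b[8] = 27, b[9] = 10, b[10] = 37, b[11] = 47, b[12] = 36, b[13] = 35, b[14] = 23, b[15] = 10, b[16] = 33, b[17] = 43, b[18] = 28, b[19] = 23, b[20] = 3, b[21] = 26, b[22] = 29, b[23] = 7, b[24] = 36, b[25] = 43.
Since (b[24], b[25]) = (b[0], b[1]) = (36, 43) (two consecutive terms determine the rest), the sequence is periodic with period 24.
(1156 - 0) mod 24 = 4, so b[1156] = b[4] = 9.

9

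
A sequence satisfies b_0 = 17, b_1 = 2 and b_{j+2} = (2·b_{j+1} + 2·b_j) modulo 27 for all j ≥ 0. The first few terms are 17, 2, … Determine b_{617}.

11

Listing terms: b_0 = 17; b_1 = 2; b_2 = 11; b_3 = 26; b_4 = 20; b_5 = 11; b_6 = 8; b_7 = 11; b_8 = 11; b_9 = 17; b_{10} = 2.
The sequence repeats with period 9.
(617 - 0) mod 9 = 5, so b_{617} = b_5 = 11.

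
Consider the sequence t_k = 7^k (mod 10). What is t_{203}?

t_0 = 1,  t_1 = 7,  t_2 = 9,  t_3 = 3,  t_4 = 1.
The sequence repeats with period 4.
So t_{203} = t_{0 + ((203-0) mod 4)} = t_3 = 3.

3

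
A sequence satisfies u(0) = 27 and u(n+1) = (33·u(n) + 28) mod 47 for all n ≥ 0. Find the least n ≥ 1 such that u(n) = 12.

19

We have u(0) = 27, u(1) = 26, u(2) = 40, u(3) = 32, u(4) = 3, u(5) = 33, u(6) = 36, u(7) = 41, u(8) = 18, u(9) = 11, u(10) = 15, u(11) = 6, u(12) = 38, u(13) = 13, u(14) = 34, u(15) = 22, u(16) = 2, u(17) = 0, u(18) = 28, u(19) = 12, u(20) = 1, u(21) = 14, u(22) = 20, u(23) = 30, u(24) = 31, u(25) = 17, u(26) = 25, u(27) = 7, u(28) = 24, u(29) = 21, u(30) = 16, u(31) = 39, u(32) = 46, u(33) = 42, u(34) = 4, u(35) = 19, u(36) = 44, u(37) = 23, u(38) = 35, u(39) = 8, u(40) = 10, u(41) = 29, u(42) = 45, u(43) = 9, u(44) = 43, u(45) = 37, u(46) = 27.
The sequence repeats with period 46.
The value 12 first appears (with n ≥ 1) at u(19).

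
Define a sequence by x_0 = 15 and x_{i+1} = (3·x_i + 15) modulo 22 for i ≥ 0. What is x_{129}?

0

Listing terms: x_0 = 15; x_1 = 16; x_2 = 19; x_3 = 6; x_4 = 11; x_5 = 4; x_6 = 5; x_7 = 8; x_8 = 17; x_9 = 0; x_{10} = 15.
The sequence repeats with period 10.
So x_{129} = x_{0 + ((129-0) mod 10)} = x_9 = 0.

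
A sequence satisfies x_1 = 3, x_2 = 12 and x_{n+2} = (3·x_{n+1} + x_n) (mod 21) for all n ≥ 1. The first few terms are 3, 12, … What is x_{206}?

0

Computing terms: x_1 = 3,  x_2 = 12,  x_3 = 18,  x_4 = 3,  x_5 = 6,  x_6 = 0,  x_7 = 6,  x_8 = 18,  x_9 = 18,  x_{10} = 9,  x_{11} = 3,  x_{12} = 18,  x_{13} = 15,  x_{14} = 0,  x_{15} = 15,  x_{16} = 3,  x_{17} = 3,  x_{18} = 12.
The sequence repeats with period 16.
So x_{206} = x_{1 + ((206-1) mod 16)} = x_{14} = 0.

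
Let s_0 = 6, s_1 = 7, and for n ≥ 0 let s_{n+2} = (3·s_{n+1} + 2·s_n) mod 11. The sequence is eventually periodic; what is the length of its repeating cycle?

30

s_0 = 6; s_1 = 7; s_2 = 0; s_3 = 3; s_4 = 9; s_5 = 0; s_6 = 7; s_7 = 10; s_8 = 0; s_9 = 9; s_{10} = 5; s_{11} = 0; s_{12} = 10; s_{13} = 8; s_{14} = 0; s_{15} = 5; s_{16} = 4; s_{17} = 0; s_{18} = 8; s_{19} = 2; s_{20} = 0; s_{21} = 4; s_{22} = 1; s_{23} = 0; s_{24} = 2; s_{25} = 6; s_{26} = 0; s_{27} = 1; s_{28} = 3; s_{29} = 0; s_{30} = 6; s_{31} = 7.
Since (s_{30}, s_{31}) = (s_0, s_1) = (6, 7) (two consecutive terms determine the rest), the sequence is periodic with period 30.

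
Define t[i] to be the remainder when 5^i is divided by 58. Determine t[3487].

t[0] = 1; t[1] = 5; t[2] = 25; t[3] = 9; t[4] = 45; t[5] = 51; t[6] = 23; t[7] = 57; t[8] = 53; t[9] = 33; t[10] = 49; t[11] = 13; t[12] = 7; t[13] = 35; t[14] = 1.
Since t[14] = t[0] = 1, the sequence is periodic with period 14.
So t[3487] = t[0 + ((3487-0) mod 14)] = t[1] = 5.

5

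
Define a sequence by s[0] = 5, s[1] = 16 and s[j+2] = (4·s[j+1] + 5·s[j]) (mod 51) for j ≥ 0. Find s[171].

37

We have s[0] = 5; s[1] = 16; s[2] = 38; s[3] = 28; s[4] = 47; s[5] = 22; s[6] = 17; s[7] = 25; s[8] = 32; s[9] = 49; s[10] = 50; s[11] = 37; s[12] = 41; s[13] = 43; s[14] = 20; s[15] = 40; s[16] = 5; s[17] = 16.
The sequence repeats with period 16.
So s[171] = s[0 + ((171-0) mod 16)] = s[11] = 37.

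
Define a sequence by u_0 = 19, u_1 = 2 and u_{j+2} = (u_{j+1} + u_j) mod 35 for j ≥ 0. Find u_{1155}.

23

Listing terms: u_0 = 19,  u_1 = 2,  u_2 = 21,  u_3 = 23,  u_4 = 9,  u_5 = 32,  u_6 = 6,  u_7 = 3,  u_8 = 9,  u_9 = 12,  u_{10} = 21,  u_{11} = 33,  u_{12} = 19,  u_{13} = 17,  u_{14} = 1,  u_{15} = 18,  u_{16} = 19,  u_{17} = 2.
Since (u_{16}, u_{17}) = (u_0, u_1) = (19, 2) (two consecutive terms determine the rest), the sequence is periodic with period 16.
So u_{1155} = u_{0 + ((1155-0) mod 16)} = u_3 = 23.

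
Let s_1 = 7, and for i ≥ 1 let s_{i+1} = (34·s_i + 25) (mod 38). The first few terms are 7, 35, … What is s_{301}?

19

s_1 = 7; s_2 = 35; s_3 = 37; s_4 = 29; s_5 = 23; s_6 = 9; s_7 = 27; s_8 = 31; s_9 = 15; s_{10} = 3; s_{11} = 13; s_{12} = 11; s_{13} = 19; s_{14} = 25; s_{15} = 1; s_{16} = 21; s_{17} = 17; s_{18} = 33; s_{19} = 7.
The sequence repeats with period 18.
So s_{301} = s_{1 + ((301-1) mod 18)} = s_{13} = 19.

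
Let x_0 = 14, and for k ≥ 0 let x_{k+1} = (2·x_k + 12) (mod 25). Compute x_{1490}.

12

Computing terms: x_0 = 14; x_1 = 15; x_2 = 17; x_3 = 21; x_4 = 4; x_5 = 20; x_6 = 2; x_7 = 16; x_8 = 19; x_9 = 0; x_{10} = 12; x_{11} = 11; x_{12} = 9; x_{13} = 5; x_{14} = 22; x_{15} = 6; x_{16} = 24; x_{17} = 10; x_{18} = 7; x_{19} = 1; x_{20} = 14.
Since x_{20} = x_0 = 14, the sequence is periodic with period 20.
(1490 - 0) mod 20 = 10, so x_{1490} = x_{10} = 12.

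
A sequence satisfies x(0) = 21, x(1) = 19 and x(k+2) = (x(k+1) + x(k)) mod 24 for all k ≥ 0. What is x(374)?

8

Computing terms: x(0) = 21, x(1) = 19, x(2) = 16, x(3) = 11, x(4) = 3, x(5) = 14, x(6) = 17, x(7) = 7, x(8) = 0, x(9) = 7, x(10) = 7, x(11) = 14, x(12) = 21, x(13) = 11, x(14) = 8, x(15) = 19, x(16) = 3, x(17) = 22, x(18) = 1, x(19) = 23, x(20) = 0, x(21) = 23, x(22) = 23, x(23) = 22, x(24) = 21, x(25) = 19.
Since (x(24), x(25)) = (x(0), x(1)) = (21, 19) (two consecutive terms determine the rest), the sequence is periodic with period 24.
(374 - 0) mod 24 = 14, so x(374) = x(14) = 8.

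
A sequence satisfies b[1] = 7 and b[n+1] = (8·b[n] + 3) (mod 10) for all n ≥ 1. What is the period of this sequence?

4

b[1] = 7,  b[2] = 9,  b[3] = 5,  b[4] = 3,  b[5] = 7.
Since b[5] = b[1] = 7, the sequence is periodic with period 4.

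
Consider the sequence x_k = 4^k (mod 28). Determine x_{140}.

16

Computing terms: x_1 = 4, x_2 = 16, x_3 = 8, x_4 = 4.
Since x_4 = x_1 = 4, the sequence is periodic with period 3.
So x_{140} = x_{1 + ((140-1) mod 3)} = x_2 = 16.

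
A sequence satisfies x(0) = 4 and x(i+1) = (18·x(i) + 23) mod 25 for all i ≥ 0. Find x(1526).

Listing terms: x(0) = 4; x(1) = 20; x(2) = 8; x(3) = 17; x(4) = 4.
The sequence repeats with period 4.
So x(1526) = x(0 + ((1526-0) mod 4)) = x(2) = 8.

8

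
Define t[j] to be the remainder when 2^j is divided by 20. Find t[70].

4

t[0] = 1,  t[1] = 2,  t[2] = 4,  t[3] = 8,  t[4] = 16,  t[5] = 12,  t[6] = 4.
Since t[6] = t[2] = 4, the sequence is eventually periodic: after a pre-period of length 2 it cycles with period 4.
For j ≥ 2, t[j] depends only on (j - 2) mod 4. (70 - 2) mod 4 = 0, so t[70] = t[2] = 4.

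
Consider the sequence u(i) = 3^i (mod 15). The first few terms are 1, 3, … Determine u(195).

12

u(0) = 1, u(1) = 3, u(2) = 9, u(3) = 12, u(4) = 6, u(5) = 3.
Since u(5) = u(1) = 3, the sequence is eventually periodic: after a pre-period of length 1 it cycles with period 4.
For i ≥ 1, u(i) depends only on (i - 1) mod 4. (195 - 1) mod 4 = 2, so u(195) = u(3) = 12.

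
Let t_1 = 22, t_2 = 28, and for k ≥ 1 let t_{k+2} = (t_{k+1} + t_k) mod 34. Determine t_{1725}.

We have t_1 = 22; t_2 = 28; t_3 = 16; t_4 = 10; t_5 = 26; t_6 = 2; t_7 = 28; t_8 = 30; t_9 = 24; t_{10} = 20; t_{11} = 10; t_{12} = 30; t_{13} = 6; t_{14} = 2; t_{15} = 8; t_{16} = 10; t_{17} = 18; t_{18} = 28; t_{19} = 12; t_{20} = 6; t_{21} = 18; t_{22} = 24; t_{23} = 8; t_{24} = 32; t_{25} = 6; t_{26} = 4; t_{27} = 10; t_{28} = 14; t_{29} = 24; t_{30} = 4; t_{31} = 28; t_{32} = 32; t_{33} = 26; t_{34} = 24; t_{35} = 16; t_{36} = 6; t_{37} = 22; t_{38} = 28.
Since (t_{37}, t_{38}) = (t_1, t_2) = (22, 28) (two consecutive terms determine the rest), the sequence is periodic with period 36.
(1725 - 1) mod 36 = 32, so t_{1725} = t_{33} = 26.

26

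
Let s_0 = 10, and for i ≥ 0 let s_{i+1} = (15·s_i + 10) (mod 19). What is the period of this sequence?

s_0 = 10, s_1 = 8, s_2 = 16, s_3 = 3, s_4 = 17, s_5 = 18, s_6 = 14, s_7 = 11, s_8 = 4, s_9 = 13, s_{10} = 15, s_{11} = 7, s_{12} = 1, s_{13} = 6, s_{14} = 5, s_{15} = 9, s_{16} = 12, s_{17} = 0, s_{18} = 10.
Since s_{18} = s_0 = 10, the sequence is periodic with period 18.

18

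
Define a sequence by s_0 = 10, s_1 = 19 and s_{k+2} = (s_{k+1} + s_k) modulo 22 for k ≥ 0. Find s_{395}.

s_0 = 10,  s_1 = 19,  s_2 = 7,  s_3 = 4,  s_4 = 11,  s_5 = 15,  s_6 = 4,  s_7 = 19,  s_8 = 1,  s_9 = 20,  s_{10} = 21,  s_{11} = 19,  s_{12} = 18,  s_{13} = 15,  s_{14} = 11,  s_{15} = 4,  s_{16} = 15,  s_{17} = 19,  s_{18} = 12,  s_{19} = 9,  s_{20} = 21,  s_{21} = 8,  s_{22} = 7,  s_{23} = 15,  s_{24} = 0,  s_{25} = 15,  s_{26} = 15,  s_{27} = 8,  s_{28} = 1,  s_{29} = 9,  s_{30} = 10,  s_{31} = 19.
The sequence repeats with period 30.
So s_{395} = s_{0 + ((395-0) mod 30)} = s_5 = 15.

15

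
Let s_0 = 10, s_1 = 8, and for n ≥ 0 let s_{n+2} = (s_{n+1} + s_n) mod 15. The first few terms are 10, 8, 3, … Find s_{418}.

12

We have s_0 = 10,  s_1 = 8,  s_2 = 3,  s_3 = 11,  s_4 = 14,  s_5 = 10,  s_6 = 9,  s_7 = 4,  s_8 = 13,  s_9 = 2,  s_{10} = 0,  s_{11} = 2,  s_{12} = 2,  s_{13} = 4,  s_{14} = 6,  s_{15} = 10,  s_{16} = 1,  s_{17} = 11,  s_{18} = 12,  s_{19} = 8,  s_{20} = 5,  s_{21} = 13,  s_{22} = 3,  s_{23} = 1,  s_{24} = 4,  s_{25} = 5,  s_{26} = 9,  s_{27} = 14,  s_{28} = 8,  s_{29} = 7,  s_{30} = 0,  s_{31} = 7,  s_{32} = 7,  s_{33} = 14,  s_{34} = 6,  s_{35} = 5,  s_{36} = 11,  s_{37} = 1,  s_{38} = 12,  s_{39} = 13,  s_{40} = 10,  s_{41} = 8.
Since (s_{40}, s_{41}) = (s_0, s_1) = (10, 8) (two consecutive terms determine the rest), the sequence is periodic with period 40.
(418 - 0) mod 40 = 18, so s_{418} = s_{18} = 12.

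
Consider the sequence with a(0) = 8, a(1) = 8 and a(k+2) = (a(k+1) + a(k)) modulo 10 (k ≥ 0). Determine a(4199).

0

Listing terms: a(0) = 8, a(1) = 8, a(2) = 6, a(3) = 4, a(4) = 0, a(5) = 4, a(6) = 4, a(7) = 8, a(8) = 2, a(9) = 0, a(10) = 2, a(11) = 2, a(12) = 4, a(13) = 6, a(14) = 0, a(15) = 6, a(16) = 6, a(17) = 2, a(18) = 8, a(19) = 0, a(20) = 8, a(21) = 8.
The sequence repeats with period 20.
(4199 - 0) mod 20 = 19, so a(4199) = a(19) = 0.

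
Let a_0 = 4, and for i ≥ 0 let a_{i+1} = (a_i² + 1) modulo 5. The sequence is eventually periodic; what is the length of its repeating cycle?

We have a_0 = 4; a_1 = 2; a_2 = 0; a_3 = 1; a_4 = 2.
Since a_4 = a_1 = 2, the sequence is eventually periodic: after a pre-period of length 1 it cycles with period 3.

3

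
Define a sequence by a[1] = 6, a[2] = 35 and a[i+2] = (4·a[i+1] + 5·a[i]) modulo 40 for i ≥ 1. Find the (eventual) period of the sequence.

Computing terms: a[1] = 6,  a[2] = 35,  a[3] = 10,  a[4] = 15,  a[5] = 30,  a[6] = 35,  a[7] = 10.
Since (a[6], a[7]) = (a[2], a[3]) = (35, 10) (two consecutive terms determine the rest), the sequence is eventually periodic: after a pre-period of length 1 it cycles with period 4.

4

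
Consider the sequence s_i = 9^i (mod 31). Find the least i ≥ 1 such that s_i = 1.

We have s_0 = 1; s_1 = 9; s_2 = 19; s_3 = 16; s_4 = 20; s_5 = 25; s_6 = 8; s_7 = 10; s_8 = 28; s_9 = 4; s_{10} = 5; s_{11} = 14; s_{12} = 2; s_{13} = 18; s_{14} = 7; s_{15} = 1.
Since s_{15} = s_0 = 1, the sequence is periodic with period 15.
The value 1 next appears (with i ≥ 1) at s_{15}.

15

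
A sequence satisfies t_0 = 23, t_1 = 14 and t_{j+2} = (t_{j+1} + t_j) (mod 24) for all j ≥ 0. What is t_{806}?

5

We have t_0 = 23; t_1 = 14; t_2 = 13; t_3 = 3; t_4 = 16; t_5 = 19; t_6 = 11; t_7 = 6; t_8 = 17; t_9 = 23; t_{10} = 16; t_{11} = 15; t_{12} = 7; t_{13} = 22; t_{14} = 5; t_{15} = 3; t_{16} = 8; t_{17} = 11; t_{18} = 19; t_{19} = 6; t_{20} = 1; t_{21} = 7; t_{22} = 8; t_{23} = 15; t_{24} = 23; t_{25} = 14.
The sequence repeats with period 24.
So t_{806} = t_{0 + ((806-0) mod 24)} = t_{14} = 5.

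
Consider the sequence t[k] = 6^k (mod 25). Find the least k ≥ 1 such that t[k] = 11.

2

Computing terms: t[0] = 1; t[1] = 6; t[2] = 11; t[3] = 16; t[4] = 21; t[5] = 1.
The sequence repeats with period 5.
The value 11 first appears (with k ≥ 1) at t[2].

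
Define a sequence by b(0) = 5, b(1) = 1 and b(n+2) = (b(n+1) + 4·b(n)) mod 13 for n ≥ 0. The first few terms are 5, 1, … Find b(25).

b(0) = 5, b(1) = 1, b(2) = 8, b(3) = 12, b(4) = 5, b(5) = 1.
Since (b(4), b(5)) = (b(0), b(1)) = (5, 1) (two consecutive terms determine the rest), the sequence is periodic with period 4.
(25 - 0) mod 4 = 1, so b(25) = b(1) = 1.

1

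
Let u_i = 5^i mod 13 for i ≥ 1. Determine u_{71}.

Computing terms: u_1 = 5, u_2 = 12, u_3 = 8, u_4 = 1, u_5 = 5.
The sequence repeats with period 4.
(71 - 1) mod 4 = 2, so u_{71} = u_3 = 8.

8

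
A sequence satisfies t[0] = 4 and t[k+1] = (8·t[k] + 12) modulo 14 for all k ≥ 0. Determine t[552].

Computing terms: t[0] = 4,  t[1] = 2,  t[2] = 0,  t[3] = 12,  t[4] = 10,  t[5] = 8,  t[6] = 6,  t[7] = 4.
The sequence repeats with period 7.
(552 - 0) mod 7 = 6, so t[552] = t[6] = 6.

6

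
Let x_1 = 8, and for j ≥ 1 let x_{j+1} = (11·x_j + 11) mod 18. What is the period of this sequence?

x_1 = 8,  x_2 = 9,  x_3 = 2,  x_4 = 15,  x_5 = 14,  x_6 = 3,  x_7 = 8.
The sequence repeats with period 6.

6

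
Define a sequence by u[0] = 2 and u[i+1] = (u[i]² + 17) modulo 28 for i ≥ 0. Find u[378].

We have u[0] = 2; u[1] = 21; u[2] = 10; u[3] = 5; u[4] = 14; u[5] = 17; u[6] = 26; u[7] = 21.
Since u[7] = u[1] = 21, the sequence is eventually periodic: after a pre-period of length 1 it cycles with period 6.
For i ≥ 1, u[i] depends only on (i - 1) mod 6. (378 - 1) mod 6 = 5, so u[378] = u[6] = 26.

26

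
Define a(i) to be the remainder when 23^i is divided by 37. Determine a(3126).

36

Computing terms: a(0) = 1; a(1) = 23; a(2) = 11; a(3) = 31; a(4) = 10; a(5) = 8; a(6) = 36; a(7) = 14; a(8) = 26; a(9) = 6; a(10) = 27; a(11) = 29; a(12) = 1.
Since a(12) = a(0) = 1, the sequence is periodic with period 12.
(3126 - 0) mod 12 = 6, so a(3126) = a(6) = 36.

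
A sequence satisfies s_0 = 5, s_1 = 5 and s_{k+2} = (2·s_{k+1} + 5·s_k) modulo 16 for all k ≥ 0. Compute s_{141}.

s_0 = 5; s_1 = 5; s_2 = 3; s_3 = 15; s_4 = 13; s_5 = 5; s_6 = 11; s_7 = 15; s_8 = 5; s_9 = 5.
Since (s_8, s_9) = (s_0, s_1) = (5, 5) (two consecutive terms determine the rest), the sequence is periodic with period 8.
(141 - 0) mod 8 = 5, so s_{141} = s_5 = 5.

5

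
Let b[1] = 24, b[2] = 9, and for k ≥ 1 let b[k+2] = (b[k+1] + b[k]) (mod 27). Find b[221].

b[1] = 24, b[2] = 9, b[3] = 6, b[4] = 15, b[5] = 21, b[6] = 9, b[7] = 3, b[8] = 12, b[9] = 15, b[10] = 0, b[11] = 15, b[12] = 15, b[13] = 3, b[14] = 18, b[15] = 21, b[16] = 12, b[17] = 6, b[18] = 18, b[19] = 24, b[20] = 15, b[21] = 12, b[22] = 0, b[23] = 12, b[24] = 12, b[25] = 24, b[26] = 9.
The sequence repeats with period 24.
So b[221] = b[1 + ((221-1) mod 24)] = b[5] = 21.

21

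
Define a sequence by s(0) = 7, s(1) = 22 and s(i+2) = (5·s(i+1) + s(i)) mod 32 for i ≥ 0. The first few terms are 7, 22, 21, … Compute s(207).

23

s(0) = 7; s(1) = 22; s(2) = 21; s(3) = 31; s(4) = 16; s(5) = 15; s(6) = 27; s(7) = 22; s(8) = 9; s(9) = 3; s(10) = 24; s(11) = 27; s(12) = 31; s(13) = 22; s(14) = 13; s(15) = 23; s(16) = 0; s(17) = 23; s(18) = 19; s(19) = 22; s(20) = 1; s(21) = 27; s(22) = 8; s(23) = 3; s(24) = 23; s(25) = 22; s(26) = 5; s(27) = 15; s(28) = 16; s(29) = 31; s(30) = 11; s(31) = 22; s(32) = 25; s(33) = 19; s(34) = 24; s(35) = 11; s(36) = 15; s(37) = 22; s(38) = 29; s(39) = 7; s(40) = 0; s(41) = 7; s(42) = 3; s(43) = 22; s(44) = 17; s(45) = 11; s(46) = 8; s(47) = 19; s(48) = 7; s(49) = 22.
Since (s(48), s(49)) = (s(0), s(1)) = (7, 22) (two consecutive terms determine the rest), the sequence is periodic with period 48.
(207 - 0) mod 48 = 15, so s(207) = s(15) = 23.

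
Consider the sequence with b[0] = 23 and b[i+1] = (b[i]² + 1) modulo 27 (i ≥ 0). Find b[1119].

Computing terms: b[0] = 23, b[1] = 17, b[2] = 20, b[3] = 23.
Since b[3] = b[0] = 23, the sequence is periodic with period 3.
(1119 - 0) mod 3 = 0, so b[1119] = b[0] = 23.

23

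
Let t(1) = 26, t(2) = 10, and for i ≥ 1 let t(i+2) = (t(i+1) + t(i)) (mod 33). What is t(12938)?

Computing terms: t(1) = 26; t(2) = 10; t(3) = 3; t(4) = 13; t(5) = 16; t(6) = 29; t(7) = 12; t(8) = 8; t(9) = 20; t(10) = 28; t(11) = 15; t(12) = 10; t(13) = 25; t(14) = 2; t(15) = 27; t(16) = 29; t(17) = 23; t(18) = 19; t(19) = 9; t(20) = 28; t(21) = 4; t(22) = 32; t(23) = 3; t(24) = 2; t(25) = 5; t(26) = 7; t(27) = 12; t(28) = 19; t(29) = 31; t(30) = 17; t(31) = 15; t(32) = 32; t(33) = 14; t(34) = 13; t(35) = 27; t(36) = 7; t(37) = 1; t(38) = 8; t(39) = 9; t(40) = 17; t(41) = 26; t(42) = 10.
The sequence repeats with period 40.
(12938 - 1) mod 40 = 17, so t(12938) = t(18) = 19.

19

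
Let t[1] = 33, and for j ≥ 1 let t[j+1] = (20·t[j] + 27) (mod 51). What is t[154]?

Listing terms: t[1] = 33; t[2] = 24; t[3] = 48; t[4] = 18; t[5] = 30; t[6] = 15; t[7] = 21; t[8] = 39; t[9] = 42; t[10] = 0; t[11] = 27; t[12] = 6; t[13] = 45; t[14] = 9; t[15] = 3; t[16] = 36; t[17] = 33.
The sequence repeats with period 16.
(154 - 1) mod 16 = 9, so t[154] = t[10] = 0.

0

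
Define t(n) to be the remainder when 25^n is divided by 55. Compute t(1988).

Listing terms: t(0) = 1; t(1) = 25; t(2) = 20; t(3) = 5; t(4) = 15; t(5) = 45; t(6) = 25.
Since t(6) = t(1) = 25, the sequence is eventually periodic: after a pre-period of length 1 it cycles with period 5.
For n ≥ 1, t(n) depends only on (n - 1) mod 5. (1988 - 1) mod 5 = 2, so t(1988) = t(3) = 5.

5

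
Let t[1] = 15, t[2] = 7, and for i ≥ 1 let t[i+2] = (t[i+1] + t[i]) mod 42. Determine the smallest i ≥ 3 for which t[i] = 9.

Listing terms: t[1] = 15, t[2] = 7, t[3] = 22, t[4] = 29, t[5] = 9, t[6] = 38, t[7] = 5, t[8] = 1, t[9] = 6, t[10] = 7, t[11] = 13, t[12] = 20, t[13] = 33, t[14] = 11, t[15] = 2, t[16] = 13, t[17] = 15, t[18] = 28, t[19] = 1, t[20] = 29, t[21] = 30, t[22] = 17, t[23] = 5, t[24] = 22, t[25] = 27, t[26] = 7, t[27] = 34, t[28] = 41, t[29] = 33, t[30] = 32, t[31] = 23, t[32] = 13, t[33] = 36, t[34] = 7, t[35] = 1, t[36] = 8, t[37] = 9, t[38] = 17, t[39] = 26, t[40] = 1, t[41] = 27, t[42] = 28, t[43] = 13, t[44] = 41, t[45] = 12, t[46] = 11, t[47] = 23, t[48] = 34, t[49] = 15, t[50] = 7.
The sequence repeats with period 48.
The value 9 first appears (with i ≥ 3) at t[5].

5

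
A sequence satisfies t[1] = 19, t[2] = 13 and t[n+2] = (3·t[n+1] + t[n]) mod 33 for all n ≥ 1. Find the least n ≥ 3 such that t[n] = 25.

t[1] = 19, t[2] = 13, t[3] = 25, t[4] = 22, t[5] = 25, t[6] = 31, t[7] = 19, t[8] = 22, t[9] = 19, t[10] = 13.
Since (t[9], t[10]) = (t[1], t[2]) = (19, 13) (two consecutive terms determine the rest), the sequence is periodic with period 8.
The value 25 first appears (with n ≥ 3) at t[3].

3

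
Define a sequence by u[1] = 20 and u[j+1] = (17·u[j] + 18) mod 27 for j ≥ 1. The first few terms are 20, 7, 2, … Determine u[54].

16

u[1] = 20, u[2] = 7, u[3] = 2, u[4] = 25, u[5] = 11, u[6] = 16, u[7] = 20.
The sequence repeats with period 6.
(54 - 1) mod 6 = 5, so u[54] = u[6] = 16.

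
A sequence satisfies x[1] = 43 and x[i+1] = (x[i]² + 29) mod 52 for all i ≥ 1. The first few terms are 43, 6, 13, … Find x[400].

38

We have x[1] = 43, x[2] = 6, x[3] = 13, x[4] = 42, x[5] = 25, x[6] = 30, x[7] = 45, x[8] = 26, x[9] = 29, x[10] = 38, x[11] = 17, x[12] = 6.
Since x[12] = x[2] = 6, the sequence is eventually periodic: after a pre-period of length 1 it cycles with period 10.
For i ≥ 2, x[i] depends only on (i - 2) mod 10. (400 - 2) mod 10 = 8, so x[400] = x[10] = 38.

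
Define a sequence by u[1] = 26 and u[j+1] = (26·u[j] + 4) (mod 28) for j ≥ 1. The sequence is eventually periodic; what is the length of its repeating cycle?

6

u[1] = 26, u[2] = 8, u[3] = 16, u[4] = 0, u[5] = 4, u[6] = 24, u[7] = 12, u[8] = 8.
Since u[8] = u[2] = 8, the sequence is eventually periodic: after a pre-period of length 1 it cycles with period 6.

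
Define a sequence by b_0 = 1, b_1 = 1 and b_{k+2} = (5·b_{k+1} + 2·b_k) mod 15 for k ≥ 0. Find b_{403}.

We have b_0 = 1, b_1 = 1, b_2 = 7, b_3 = 7, b_4 = 4, b_5 = 4, b_6 = 13, b_7 = 13, b_8 = 1, b_9 = 1.
The sequence repeats with period 8.
(403 - 0) mod 8 = 3, so b_{403} = b_3 = 7.

7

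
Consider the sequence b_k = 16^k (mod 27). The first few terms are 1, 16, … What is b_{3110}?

4

b_0 = 1,  b_1 = 16,  b_2 = 13,  b_3 = 19,  b_4 = 7,  b_5 = 4,  b_6 = 10,  b_7 = 25,  b_8 = 22,  b_9 = 1.
The sequence repeats with period 9.
So b_{3110} = b_{0 + ((3110-0) mod 9)} = b_5 = 4.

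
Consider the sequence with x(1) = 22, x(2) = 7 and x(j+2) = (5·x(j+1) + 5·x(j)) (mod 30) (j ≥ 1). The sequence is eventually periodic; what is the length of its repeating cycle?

3

Listing terms: x(1) = 22, x(2) = 7, x(3) = 25, x(4) = 10, x(5) = 25, x(6) = 25, x(7) = 10.
Since (x(6), x(7)) = (x(3), x(4)) = (25, 10) (two consecutive terms determine the rest), the sequence is eventually periodic: after a pre-period of length 2 it cycles with period 3.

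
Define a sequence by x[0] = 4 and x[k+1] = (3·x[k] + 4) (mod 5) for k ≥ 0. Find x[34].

Computing terms: x[0] = 4, x[1] = 1, x[2] = 2, x[3] = 0, x[4] = 4.
The sequence repeats with period 4.
(34 - 0) mod 4 = 2, so x[34] = x[2] = 2.

2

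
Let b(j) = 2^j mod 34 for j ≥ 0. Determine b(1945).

b(0) = 1, b(1) = 2, b(2) = 4, b(3) = 8, b(4) = 16, b(5) = 32, b(6) = 30, b(7) = 26, b(8) = 18, b(9) = 2.
Since b(9) = b(1) = 2, the sequence is eventually periodic: after a pre-period of length 1 it cycles with period 8.
For j ≥ 1, b(j) depends only on (j - 1) mod 8. (1945 - 1) mod 8 = 0, so b(1945) = b(1) = 2.

2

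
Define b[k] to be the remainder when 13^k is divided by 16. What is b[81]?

Computing terms: b[0] = 1, b[1] = 13, b[2] = 9, b[3] = 5, b[4] = 1.
Since b[4] = b[0] = 1, the sequence is periodic with period 4.
(81 - 0) mod 4 = 1, so b[81] = b[1] = 13.

13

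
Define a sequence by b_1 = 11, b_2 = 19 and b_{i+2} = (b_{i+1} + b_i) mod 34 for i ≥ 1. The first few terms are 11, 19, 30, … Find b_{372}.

18

Listing terms: b_1 = 11,  b_2 = 19,  b_3 = 30,  b_4 = 15,  b_5 = 11,  b_6 = 26,  b_7 = 3,  b_8 = 29,  b_9 = 32,  b_{10} = 27,  b_{11} = 25,  b_{12} = 18,  b_{13} = 9,  b_{14} = 27,  b_{15} = 2,  b_{16} = 29,  b_{17} = 31,  b_{18} = 26,  b_{19} = 23,  b_{20} = 15,  b_{21} = 4,  b_{22} = 19,  b_{23} = 23,  b_{24} = 8,  b_{25} = 31,  b_{26} = 5,  b_{27} = 2,  b_{28} = 7,  b_{29} = 9,  b_{30} = 16,  b_{31} = 25,  b_{32} = 7,  b_{33} = 32,  b_{34} = 5,  b_{35} = 3,  b_{36} = 8,  b_{37} = 11,  b_{38} = 19.
The sequence repeats with period 36.
(372 - 1) mod 36 = 11, so b_{372} = b_{12} = 18.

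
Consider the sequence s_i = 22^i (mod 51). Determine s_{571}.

Computing terms: s_0 = 1,  s_1 = 22,  s_2 = 25,  s_3 = 40,  s_4 = 13,  s_5 = 31,  s_6 = 19,  s_7 = 10,  s_8 = 16,  s_9 = 46,  s_{10} = 43,  s_{11} = 28,  s_{12} = 4,  s_{13} = 37,  s_{14} = 49,  s_{15} = 7,  s_{16} = 1.
The sequence repeats with period 16.
So s_{571} = s_{0 + ((571-0) mod 16)} = s_{11} = 28.

28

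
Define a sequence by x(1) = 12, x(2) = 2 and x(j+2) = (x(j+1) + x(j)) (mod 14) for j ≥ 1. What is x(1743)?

8

Computing terms: x(1) = 12; x(2) = 2; x(3) = 0; x(4) = 2; x(5) = 2; x(6) = 4; x(7) = 6; x(8) = 10; x(9) = 2; x(10) = 12; x(11) = 0; x(12) = 12; x(13) = 12; x(14) = 10; x(15) = 8; x(16) = 4; x(17) = 12; x(18) = 2.
Since (x(17), x(18)) = (x(1), x(2)) = (12, 2) (two consecutive terms determine the rest), the sequence is periodic with period 16.
So x(1743) = x(1 + ((1743-1) mod 16)) = x(15) = 8.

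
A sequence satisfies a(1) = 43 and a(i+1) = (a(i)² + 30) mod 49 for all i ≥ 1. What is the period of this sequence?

We have a(1) = 43, a(2) = 17, a(3) = 25, a(4) = 18, a(5) = 11, a(6) = 4, a(7) = 46, a(8) = 39, a(9) = 32, a(10) = 25.
Since a(10) = a(3) = 25, the sequence is eventually periodic: after a pre-period of length 2 it cycles with period 7.

7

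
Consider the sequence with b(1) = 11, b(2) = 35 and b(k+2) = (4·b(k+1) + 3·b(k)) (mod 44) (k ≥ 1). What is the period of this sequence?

Listing terms: b(1) = 11,  b(2) = 35,  b(3) = 41,  b(4) = 5,  b(5) = 11,  b(6) = 15,  b(7) = 5,  b(8) = 21,  b(9) = 11,  b(10) = 19,  b(11) = 21,  b(12) = 9,  b(13) = 11,  b(14) = 27,  b(15) = 9,  b(16) = 29,  b(17) = 11,  b(18) = 43,  b(19) = 29,  b(20) = 25,  b(21) = 11,  b(22) = 31,  b(23) = 25,  b(24) = 17,  b(25) = 11,  b(26) = 7,  b(27) = 17,  b(28) = 1,  b(29) = 11,  b(30) = 3,  b(31) = 1,  b(32) = 13,  b(33) = 11,  b(34) = 39,  b(35) = 13,  b(36) = 37,  b(37) = 11,  b(38) = 23,  b(39) = 37,  b(40) = 41,  b(41) = 11,  b(42) = 35.
Since (b(41), b(42)) = (b(1), b(2)) = (11, 35) (two consecutive terms determine the rest), the sequence is periodic with period 40.

40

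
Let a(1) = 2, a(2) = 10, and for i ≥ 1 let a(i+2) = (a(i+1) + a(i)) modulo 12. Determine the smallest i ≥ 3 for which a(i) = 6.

7

Listing terms: a(1) = 2, a(2) = 10, a(3) = 0, a(4) = 10, a(5) = 10, a(6) = 8, a(7) = 6, a(8) = 2, a(9) = 8, a(10) = 10, a(11) = 6, a(12) = 4, a(13) = 10, a(14) = 2, a(15) = 0, a(16) = 2, a(17) = 2, a(18) = 4, a(19) = 6, a(20) = 10, a(21) = 4, a(22) = 2, a(23) = 6, a(24) = 8, a(25) = 2, a(26) = 10.
Since (a(25), a(26)) = (a(1), a(2)) = (2, 10) (two consecutive terms determine the rest), the sequence is periodic with period 24.
The value 6 first appears (with i ≥ 3) at a(7).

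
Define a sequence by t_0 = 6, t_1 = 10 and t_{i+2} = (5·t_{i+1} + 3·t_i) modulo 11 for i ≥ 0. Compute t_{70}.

t_0 = 6; t_1 = 10; t_2 = 2; t_3 = 7; t_4 = 8; t_5 = 6; t_6 = 10.
Since (t_5, t_6) = (t_0, t_1) = (6, 10) (two consecutive terms determine the rest), the sequence is periodic with period 5.
(70 - 0) mod 5 = 0, so t_{70} = t_0 = 6.

6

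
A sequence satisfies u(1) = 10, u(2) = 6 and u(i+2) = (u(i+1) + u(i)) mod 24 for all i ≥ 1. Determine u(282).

12

u(1) = 10, u(2) = 6, u(3) = 16, u(4) = 22, u(5) = 14, u(6) = 12, u(7) = 2, u(8) = 14, u(9) = 16, u(10) = 6, u(11) = 22, u(12) = 4, u(13) = 2, u(14) = 6, u(15) = 8, u(16) = 14, u(17) = 22, u(18) = 12, u(19) = 10, u(20) = 22, u(21) = 8, u(22) = 6, u(23) = 14, u(24) = 20, u(25) = 10, u(26) = 6.
Since (u(25), u(26)) = (u(1), u(2)) = (10, 6) (two consecutive terms determine the rest), the sequence is periodic with period 24.
(282 - 1) mod 24 = 17, so u(282) = u(18) = 12.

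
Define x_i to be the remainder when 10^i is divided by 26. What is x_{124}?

We have x_0 = 1,  x_1 = 10,  x_2 = 22,  x_3 = 12,  x_4 = 16,  x_5 = 4,  x_6 = 14,  x_7 = 10.
Since x_7 = x_1 = 10, the sequence is eventually periodic: after a pre-period of length 1 it cycles with period 6.
For i ≥ 1, x_i depends only on (i - 1) mod 6. (124 - 1) mod 6 = 3, so x_{124} = x_4 = 16.

16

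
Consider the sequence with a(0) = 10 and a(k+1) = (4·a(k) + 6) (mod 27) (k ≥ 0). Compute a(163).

19

Listing terms: a(0) = 10; a(1) = 19; a(2) = 1; a(3) = 10.
Since a(3) = a(0) = 10, the sequence is periodic with period 3.
So a(163) = a(0 + ((163-0) mod 3)) = a(1) = 19.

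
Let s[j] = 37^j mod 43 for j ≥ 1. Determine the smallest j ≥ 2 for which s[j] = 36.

We have s[1] = 37, s[2] = 36, s[3] = 42, s[4] = 6, s[5] = 7, s[6] = 1, s[7] = 37.
Since s[7] = s[1] = 37, the sequence is periodic with period 6.
The value 36 first appears (with j ≥ 2) at s[2].

2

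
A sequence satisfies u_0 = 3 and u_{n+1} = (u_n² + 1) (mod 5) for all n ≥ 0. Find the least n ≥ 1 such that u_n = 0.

Listing terms: u_0 = 3, u_1 = 0, u_2 = 1, u_3 = 2, u_4 = 0.
Since u_4 = u_1 = 0, the sequence is eventually periodic: after a pre-period of length 1 it cycles with period 3.
The value 0 first appears (with n ≥ 1) at u_1.

1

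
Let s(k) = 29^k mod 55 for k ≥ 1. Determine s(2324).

36

Computing terms: s(1) = 29,  s(2) = 16,  s(3) = 24,  s(4) = 36,  s(5) = 54,  s(6) = 26,  s(7) = 39,  s(8) = 31,  s(9) = 19,  s(10) = 1,  s(11) = 29.
The sequence repeats with period 10.
So s(2324) = s(1 + ((2324-1) mod 10)) = s(4) = 36.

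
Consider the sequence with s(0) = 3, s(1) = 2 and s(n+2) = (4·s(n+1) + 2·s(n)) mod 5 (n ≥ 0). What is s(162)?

Computing terms: s(0) = 3,  s(1) = 2,  s(2) = 4,  s(3) = 0,  s(4) = 3,  s(5) = 2.
Since (s(4), s(5)) = (s(0), s(1)) = (3, 2) (two consecutive terms determine the rest), the sequence is periodic with period 4.
(162 - 0) mod 4 = 2, so s(162) = s(2) = 4.

4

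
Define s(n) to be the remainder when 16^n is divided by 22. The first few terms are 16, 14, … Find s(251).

Listing terms: s(1) = 16; s(2) = 14; s(3) = 4; s(4) = 20; s(5) = 12; s(6) = 16.
The sequence repeats with period 5.
(251 - 1) mod 5 = 0, so s(251) = s(1) = 16.

16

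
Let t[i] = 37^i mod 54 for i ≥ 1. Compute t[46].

We have t[1] = 37; t[2] = 19; t[3] = 1; t[4] = 37.
The sequence repeats with period 3.
So t[46] = t[1 + ((46-1) mod 3)] = t[1] = 37.

37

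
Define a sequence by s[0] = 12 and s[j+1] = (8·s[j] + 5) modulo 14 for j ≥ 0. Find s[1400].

5

Listing terms: s[0] = 12, s[1] = 3, s[2] = 1, s[3] = 13, s[4] = 11, s[5] = 9, s[6] = 7, s[7] = 5, s[8] = 3.
Since s[8] = s[1] = 3, the sequence is eventually periodic: after a pre-period of length 1 it cycles with period 7.
For j ≥ 1, s[j] depends only on (j - 1) mod 7. (1400 - 1) mod 7 = 6, so s[1400] = s[7] = 5.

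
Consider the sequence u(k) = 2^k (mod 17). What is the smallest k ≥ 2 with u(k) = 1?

Listing terms: u(1) = 2, u(2) = 4, u(3) = 8, u(4) = 16, u(5) = 15, u(6) = 13, u(7) = 9, u(8) = 1, u(9) = 2.
The sequence repeats with period 8.
The value 1 first appears (with k ≥ 2) at u(8).

8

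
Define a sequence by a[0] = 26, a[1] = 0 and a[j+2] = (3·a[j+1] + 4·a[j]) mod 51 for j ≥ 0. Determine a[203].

6

We have a[0] = 26, a[1] = 0, a[2] = 2, a[3] = 6, a[4] = 26, a[5] = 0.
The sequence repeats with period 4.
(203 - 0) mod 4 = 3, so a[203] = a[3] = 6.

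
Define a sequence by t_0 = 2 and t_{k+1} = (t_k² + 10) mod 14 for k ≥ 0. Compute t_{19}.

Computing terms: t_0 = 2; t_1 = 0; t_2 = 10; t_3 = 12; t_4 = 0.
Since t_4 = t_1 = 0, the sequence is eventually periodic: after a pre-period of length 1 it cycles with period 3.
For k ≥ 1, t_k depends only on (k - 1) mod 3. (19 - 1) mod 3 = 0, so t_{19} = t_1 = 0.

0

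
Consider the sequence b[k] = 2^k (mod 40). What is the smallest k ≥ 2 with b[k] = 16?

4

b[1] = 2,  b[2] = 4,  b[3] = 8,  b[4] = 16,  b[5] = 32,  b[6] = 24,  b[7] = 8.
Since b[7] = b[3] = 8, the sequence is eventually periodic: after a pre-period of length 2 it cycles with period 4.
The value 16 first appears (with k ≥ 2) at b[4].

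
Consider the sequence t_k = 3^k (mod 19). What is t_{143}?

13

t_0 = 1; t_1 = 3; t_2 = 9; t_3 = 8; t_4 = 5; t_5 = 15; t_6 = 7; t_7 = 2; t_8 = 6; t_9 = 18; t_{10} = 16; t_{11} = 10; t_{12} = 11; t_{13} = 14; t_{14} = 4; t_{15} = 12; t_{16} = 17; t_{17} = 13; t_{18} = 1.
Since t_{18} = t_0 = 1, the sequence is periodic with period 18.
(143 - 0) mod 18 = 17, so t_{143} = t_{17} = 13.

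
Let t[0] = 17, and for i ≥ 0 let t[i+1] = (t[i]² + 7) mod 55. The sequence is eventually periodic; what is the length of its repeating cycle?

6

t[0] = 17, t[1] = 21, t[2] = 8, t[3] = 16, t[4] = 43, t[5] = 41, t[6] = 38, t[7] = 21.
Since t[7] = t[1] = 21, the sequence is eventually periodic: after a pre-period of length 1 it cycles with period 6.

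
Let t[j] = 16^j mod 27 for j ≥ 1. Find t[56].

13

Listing terms: t[1] = 16; t[2] = 13; t[3] = 19; t[4] = 7; t[5] = 4; t[6] = 10; t[7] = 25; t[8] = 22; t[9] = 1; t[10] = 16.
The sequence repeats with period 9.
So t[56] = t[1 + ((56-1) mod 9)] = t[2] = 13.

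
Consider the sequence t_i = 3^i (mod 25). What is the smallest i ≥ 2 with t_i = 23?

Computing terms: t_1 = 3, t_2 = 9, t_3 = 2, t_4 = 6, t_5 = 18, t_6 = 4, t_7 = 12, t_8 = 11, t_9 = 8, t_{10} = 24, t_{11} = 22, t_{12} = 16, t_{13} = 23, t_{14} = 19, t_{15} = 7, t_{16} = 21, t_{17} = 13, t_{18} = 14, t_{19} = 17, t_{20} = 1, t_{21} = 3.
Since t_{21} = t_1 = 3, the sequence is periodic with period 20.
The value 23 first appears (with i ≥ 2) at t_{13}.

13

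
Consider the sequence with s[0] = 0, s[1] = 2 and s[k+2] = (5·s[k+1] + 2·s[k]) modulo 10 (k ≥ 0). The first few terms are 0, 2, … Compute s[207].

6

Listing terms: s[0] = 0; s[1] = 2; s[2] = 0; s[3] = 4; s[4] = 0; s[5] = 8; s[6] = 0; s[7] = 6; s[8] = 0; s[9] = 2.
Since (s[8], s[9]) = (s[0], s[1]) = (0, 2) (two consecutive terms determine the rest), the sequence is periodic with period 8.
(207 - 0) mod 8 = 7, so s[207] = s[7] = 6.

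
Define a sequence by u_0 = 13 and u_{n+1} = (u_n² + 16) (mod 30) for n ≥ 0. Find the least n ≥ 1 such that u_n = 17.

Computing terms: u_0 = 13,  u_1 = 5,  u_2 = 11,  u_3 = 17,  u_4 = 5.
Since u_4 = u_1 = 5, the sequence is eventually periodic: after a pre-period of length 1 it cycles with period 3.
The value 17 first appears (with n ≥ 1) at u_3.

3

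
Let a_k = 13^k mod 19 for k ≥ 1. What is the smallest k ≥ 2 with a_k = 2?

11

Listing terms: a_1 = 13, a_2 = 17, a_3 = 12, a_4 = 4, a_5 = 14, a_6 = 11, a_7 = 10, a_8 = 16, a_9 = 18, a_{10} = 6, a_{11} = 2, a_{12} = 7, a_{13} = 15, a_{14} = 5, a_{15} = 8, a_{16} = 9, a_{17} = 3, a_{18} = 1, a_{19} = 13.
Since a_{19} = a_1 = 13, the sequence is periodic with period 18.
The value 2 first appears (with k ≥ 2) at a_{11}.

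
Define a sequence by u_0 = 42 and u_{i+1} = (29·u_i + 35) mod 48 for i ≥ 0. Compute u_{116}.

Listing terms: u_0 = 42; u_1 = 5; u_2 = 36; u_3 = 23; u_4 = 30; u_5 = 41; u_6 = 24; u_7 = 11; u_8 = 18; u_9 = 29; u_{10} = 12; u_{11} = 47; u_{12} = 6; u_{13} = 17; u_{14} = 0; u_{15} = 35; u_{16} = 42.
The sequence repeats with period 16.
(116 - 0) mod 16 = 4, so u_{116} = u_4 = 30.

30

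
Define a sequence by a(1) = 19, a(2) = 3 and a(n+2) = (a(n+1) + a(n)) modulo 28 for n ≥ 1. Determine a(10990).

5

Listing terms: a(1) = 19, a(2) = 3, a(3) = 22, a(4) = 25, a(5) = 19, a(6) = 16, a(7) = 7, a(8) = 23, a(9) = 2, a(10) = 25, a(11) = 27, a(12) = 24, a(13) = 23, a(14) = 19, a(15) = 14, a(16) = 5, a(17) = 19, a(18) = 24, a(19) = 15, a(20) = 11, a(21) = 26, a(22) = 9, a(23) = 7, a(24) = 16, a(25) = 23, a(26) = 11, a(27) = 6, a(28) = 17, a(29) = 23, a(30) = 12, a(31) = 7, a(32) = 19, a(33) = 26, a(34) = 17, a(35) = 15, a(36) = 4, a(37) = 19, a(38) = 23, a(39) = 14, a(40) = 9, a(41) = 23, a(42) = 4, a(43) = 27, a(44) = 3, a(45) = 2, a(46) = 5, a(47) = 7, a(48) = 12, a(49) = 19, a(50) = 3.
The sequence repeats with period 48.
So a(10990) = a(1 + ((10990-1) mod 48)) = a(46) = 5.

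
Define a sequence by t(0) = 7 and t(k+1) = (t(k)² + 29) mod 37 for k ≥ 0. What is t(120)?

32

Computing terms: t(0) = 7, t(1) = 4, t(2) = 8, t(3) = 19, t(4) = 20, t(5) = 22, t(6) = 32, t(7) = 17, t(8) = 22.
Since t(8) = t(5) = 22, the sequence is eventually periodic: after a pre-period of length 5 it cycles with period 3.
For k ≥ 5, t(k) depends only on (k - 5) mod 3. (120 - 5) mod 3 = 1, so t(120) = t(6) = 32.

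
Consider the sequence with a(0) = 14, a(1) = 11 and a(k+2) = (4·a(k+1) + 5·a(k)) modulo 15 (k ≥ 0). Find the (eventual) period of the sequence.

Listing terms: a(0) = 14,  a(1) = 11,  a(2) = 9,  a(3) = 1,  a(4) = 4,  a(5) = 6,  a(6) = 14,  a(7) = 11.
Since (a(6), a(7)) = (a(0), a(1)) = (14, 11) (two consecutive terms determine the rest), the sequence is periodic with period 6.

6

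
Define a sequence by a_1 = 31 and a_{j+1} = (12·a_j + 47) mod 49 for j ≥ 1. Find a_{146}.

Listing terms: a_1 = 31, a_2 = 27, a_3 = 28, a_4 = 40, a_5 = 37, a_6 = 1, a_7 = 10, a_8 = 20, a_9 = 42, a_{10} = 12, a_{11} = 44, a_{12} = 36, a_{13} = 38, a_{14} = 13, a_{15} = 7, a_{16} = 33, a_{17} = 2, a_{18} = 22, a_{19} = 17, a_{20} = 6, a_{21} = 21, a_{22} = 5, a_{23} = 9, a_{24} = 8, a_{25} = 45, a_{26} = 48, a_{27} = 35, a_{28} = 26, a_{29} = 16, a_{30} = 43, a_{31} = 24, a_{32} = 41, a_{33} = 0, a_{34} = 47, a_{35} = 23, a_{36} = 29, a_{37} = 3, a_{38} = 34, a_{39} = 14, a_{40} = 19, a_{41} = 30, a_{42} = 15, a_{43} = 31.
Since a_{43} = a_1 = 31, the sequence is periodic with period 42.
(146 - 1) mod 42 = 19, so a_{146} = a_{20} = 6.

6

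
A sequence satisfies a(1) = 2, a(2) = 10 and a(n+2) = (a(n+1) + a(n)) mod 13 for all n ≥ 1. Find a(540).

3

We have a(1) = 2; a(2) = 10; a(3) = 12; a(4) = 9; a(5) = 8; a(6) = 4; a(7) = 12; a(8) = 3; a(9) = 2; a(10) = 5; a(11) = 7; a(12) = 12; a(13) = 6; a(14) = 5; a(15) = 11; a(16) = 3; a(17) = 1; a(18) = 4; a(19) = 5; a(20) = 9; a(21) = 1; a(22) = 10; a(23) = 11; a(24) = 8; a(25) = 6; a(26) = 1; a(27) = 7; a(28) = 8; a(29) = 2; a(30) = 10.
Since (a(29), a(30)) = (a(1), a(2)) = (2, 10) (two consecutive terms determine the rest), the sequence is periodic with period 28.
(540 - 1) mod 28 = 7, so a(540) = a(8) = 3.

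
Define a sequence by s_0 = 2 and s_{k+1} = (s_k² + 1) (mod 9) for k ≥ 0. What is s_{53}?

Computing terms: s_0 = 2, s_1 = 5, s_2 = 8, s_3 = 2.
Since s_3 = s_0 = 2, the sequence is periodic with period 3.
(53 - 0) mod 3 = 2, so s_{53} = s_2 = 8.

8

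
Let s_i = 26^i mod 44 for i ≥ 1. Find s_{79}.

Computing terms: s_1 = 26, s_2 = 16, s_3 = 20, s_4 = 36, s_5 = 12, s_6 = 4, s_7 = 16.
Since s_7 = s_2 = 16, the sequence is eventually periodic: after a pre-period of length 1 it cycles with period 5.
For i ≥ 2, s_i depends only on (i - 2) mod 5. (79 - 2) mod 5 = 2, so s_{79} = s_4 = 36.

36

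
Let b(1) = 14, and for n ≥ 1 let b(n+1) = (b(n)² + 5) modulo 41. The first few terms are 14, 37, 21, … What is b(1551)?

21

b(1) = 14, b(2) = 37, b(3) = 21, b(4) = 36, b(5) = 30, b(6) = 3, b(7) = 14.
Since b(7) = b(1) = 14, the sequence is periodic with period 6.
(1551 - 1) mod 6 = 2, so b(1551) = b(3) = 21.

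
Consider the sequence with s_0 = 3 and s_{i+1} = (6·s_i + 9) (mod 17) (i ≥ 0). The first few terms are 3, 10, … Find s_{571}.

12

Listing terms: s_0 = 3; s_1 = 10; s_2 = 1; s_3 = 15; s_4 = 14; s_5 = 8; s_6 = 6; s_7 = 11; s_8 = 7; s_9 = 0; s_{10} = 9; s_{11} = 12; s_{12} = 13; s_{13} = 2; s_{14} = 4; s_{15} = 16; s_{16} = 3.
The sequence repeats with period 16.
(571 - 0) mod 16 = 11, so s_{571} = s_{11} = 12.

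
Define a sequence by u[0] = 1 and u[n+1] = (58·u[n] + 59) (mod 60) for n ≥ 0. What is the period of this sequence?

12

We have u[0] = 1,  u[1] = 57,  u[2] = 5,  u[3] = 49,  u[4] = 21,  u[5] = 17,  u[6] = 25,  u[7] = 9,  u[8] = 41,  u[9] = 37,  u[10] = 45,  u[11] = 29,  u[12] = 1.
The sequence repeats with period 12.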